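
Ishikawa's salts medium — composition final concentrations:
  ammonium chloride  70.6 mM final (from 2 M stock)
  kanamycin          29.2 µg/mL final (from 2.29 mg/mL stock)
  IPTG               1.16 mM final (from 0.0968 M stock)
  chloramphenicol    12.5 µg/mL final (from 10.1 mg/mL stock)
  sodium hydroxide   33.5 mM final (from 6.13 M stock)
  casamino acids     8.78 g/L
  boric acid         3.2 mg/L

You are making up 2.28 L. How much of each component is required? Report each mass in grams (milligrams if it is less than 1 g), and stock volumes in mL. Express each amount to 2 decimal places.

Scale factor relative to 1 L: 2.28.
ammonium chloride: dilute stock: 70.6 mM × 2280 mL ÷ 2000 mM = 80.48 mL
kanamycin: C1V1 = C2V2 → 29.2 µg/mL × 2280 mL ÷ 2290 µg/mL = 29.07 mL
IPTG: C1V1 = C2V2 → 1.16 mM × 2280 mL ÷ 96.8 mM = 27.32 mL
chloramphenicol: C1V1 = C2V2 → 12.5 µg/mL × 2280 mL ÷ 10100 µg/mL = 2.82 mL
sodium hydroxide: C1V1 = C2V2 → 33.5 mM × 2280 mL ÷ 6130 mM = 12.46 mL
casamino acids: 8.78 g/L × 2.28 L = 20.02 g
boric acid: 3.2 mg/L × 2.28 L = 7.30 mg

ammonium chloride 80.48 mL; kanamycin 29.07 mL; IPTG 27.32 mL; chloramphenicol 2.82 mL; sodium hydroxide 12.46 mL; casamino acids 20.02 g; boric acid 7.30 mg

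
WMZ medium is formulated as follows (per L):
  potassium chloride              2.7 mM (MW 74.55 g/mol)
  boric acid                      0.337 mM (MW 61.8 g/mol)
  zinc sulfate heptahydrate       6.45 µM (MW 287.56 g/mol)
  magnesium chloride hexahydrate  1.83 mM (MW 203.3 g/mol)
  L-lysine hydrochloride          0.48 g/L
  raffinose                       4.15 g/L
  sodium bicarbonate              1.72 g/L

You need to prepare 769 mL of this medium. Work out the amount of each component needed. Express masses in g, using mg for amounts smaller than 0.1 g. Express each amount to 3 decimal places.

potassium chloride 0.155 g; boric acid 16.016 mg; zinc sulfate heptahydrate 1.426 mg; magnesium chloride hexahydrate 0.286 g; L-lysine hydrochloride 0.369 g; raffinose 3.191 g; sodium bicarbonate 1.323 g

Working volume: 769 mL = 0.769 L.
potassium chloride: 2.7 mmol/L × 74.55 g/mol × 0.769 L ÷ 1000 = 0.155 g
boric acid: 0.337 mmol/L × 61.8 mg/mmol × 0.769 L = 16.016 mg
zinc sulfate heptahydrate: 6.45 µmol/L × 287.56 g/mol × 0.769 L ÷ 1000 = 1.426 mg
magnesium chloride hexahydrate: 1.83 mmol/L × 203.3 g/mol × 0.769 L ÷ 1000 = 0.286 g
L-lysine hydrochloride: 0.48 g/L × 0.769 L = 0.369 g
raffinose: 4.15 g/L × 0.769 L = 3.191 g
sodium bicarbonate: 1.72 g/L × 0.769 L = 1.323 g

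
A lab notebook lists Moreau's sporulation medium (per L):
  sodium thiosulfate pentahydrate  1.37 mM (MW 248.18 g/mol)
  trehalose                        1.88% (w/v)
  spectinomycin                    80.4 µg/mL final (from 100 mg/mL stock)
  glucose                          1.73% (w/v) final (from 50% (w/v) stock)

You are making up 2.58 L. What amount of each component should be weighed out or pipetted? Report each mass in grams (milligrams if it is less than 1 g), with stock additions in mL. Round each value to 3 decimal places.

sodium thiosulfate pentahydrate 877.217 mg; trehalose 48.504 g; spectinomycin 2.074 mL; glucose 89.268 mL

Scale factor relative to 1 L: 2.58.
sodium thiosulfate pentahydrate: 1.37 mmol/L × 248.18 mg/mmol × 2.58 L = 877.217 mg
trehalose: 1.88% w/v = 18.8 g/L → 18.8 × 2.58 L = 48.504 g
spectinomycin: C1V1 = C2V2 → 80.4 µg/mL × 2580 mL ÷ 100000 µg/mL = 2.074 mL
glucose: C1V1 = C2V2 → 1.73% ÷ 50% × 2580 mL = 89.268 mL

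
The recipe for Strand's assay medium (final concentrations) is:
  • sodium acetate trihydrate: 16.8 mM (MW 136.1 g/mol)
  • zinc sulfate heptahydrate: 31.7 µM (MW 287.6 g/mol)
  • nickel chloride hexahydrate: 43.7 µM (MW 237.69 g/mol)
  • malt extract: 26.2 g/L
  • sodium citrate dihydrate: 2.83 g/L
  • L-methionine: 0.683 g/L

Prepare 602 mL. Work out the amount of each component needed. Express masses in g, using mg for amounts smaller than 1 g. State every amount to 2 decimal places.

sodium acetate trihydrate 1.38 g; zinc sulfate heptahydrate 5.49 mg; nickel chloride hexahydrate 6.25 mg; malt extract 15.77 g; sodium citrate dihydrate 1.70 g; L-methionine 411.17 mg

Working volume: 602 mL = 0.602 L.
sodium acetate trihydrate: 16.8 mmol/L × 136.1 g/mol × 0.602 L ÷ 1000 = 1.38 g
zinc sulfate heptahydrate: 31.7 µmol/L × 287.6 g/mol × 0.602 L ÷ 1000 = 5.49 mg
nickel chloride hexahydrate: 43.7 µmol/L × 237.69 g/mol × 0.602 L ÷ 1000 = 6.25 mg
malt extract: 26.2 g/L × 0.602 L = 15.77 g
sodium citrate dihydrate: 2.83 g/L × 0.602 L = 1.70 g
L-methionine: 0.683 g/L × 0.602 L = 0.411166 g = 411.17 mg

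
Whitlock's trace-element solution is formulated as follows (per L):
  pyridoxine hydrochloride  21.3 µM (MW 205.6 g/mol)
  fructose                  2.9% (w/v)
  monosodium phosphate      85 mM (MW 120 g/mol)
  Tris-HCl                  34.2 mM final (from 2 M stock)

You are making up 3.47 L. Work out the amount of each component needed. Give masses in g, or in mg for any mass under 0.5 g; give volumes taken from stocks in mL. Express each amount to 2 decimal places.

Scale factor relative to 1 L: 3.47.
pyridoxine hydrochloride: 21.3 µmol/L × 205.6 g/mol × 3.47 L ÷ 1000 = 15.20 mg
fructose: 2.9 g per 100 mL × 3470 mL ÷ 100 = 100.63 g
monosodium phosphate: 85 mmol/L × 120 g/mol × 3.47 L ÷ 1000 = 35.39 g
Tris-HCl: C1V1 = C2V2 → 34.2 mM × 3470 mL ÷ 2000 mM = 59.34 mL

pyridoxine hydrochloride 15.20 mg; fructose 100.63 g; monosodium phosphate 35.39 g; Tris-HCl 59.34 mL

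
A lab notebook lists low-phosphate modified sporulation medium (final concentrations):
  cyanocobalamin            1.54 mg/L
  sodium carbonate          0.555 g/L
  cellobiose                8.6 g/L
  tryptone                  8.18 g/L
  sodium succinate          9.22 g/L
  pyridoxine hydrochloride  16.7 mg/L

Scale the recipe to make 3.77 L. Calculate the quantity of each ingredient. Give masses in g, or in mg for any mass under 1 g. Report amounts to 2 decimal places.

cyanocobalamin 5.81 mg; sodium carbonate 2.09 g; cellobiose 32.42 g; tryptone 30.84 g; sodium succinate 34.76 g; pyridoxine hydrochloride 62.96 mg

Working volume: 3.77 L.
cyanocobalamin: 1.54 mg/L × 3.77 L = 5.81 mg
sodium carbonate: 0.555 g/L × 3.77 L = 2.09 g
cellobiose: 8.6 g/L × 3.77 L = 32.42 g
tryptone: 8.18 g/L × 3.77 L = 30.84 g
sodium succinate: 9.22 g/L × 3.77 L = 34.76 g
pyridoxine hydrochloride: 16.7 mg/L × 3.77 L = 62.96 mg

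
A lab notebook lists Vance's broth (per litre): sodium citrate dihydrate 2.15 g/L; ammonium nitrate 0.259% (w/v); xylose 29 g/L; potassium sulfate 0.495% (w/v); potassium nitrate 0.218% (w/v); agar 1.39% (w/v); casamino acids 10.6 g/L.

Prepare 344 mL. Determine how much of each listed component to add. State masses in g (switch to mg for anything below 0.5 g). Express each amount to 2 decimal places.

sodium citrate dihydrate 0.74 g; ammonium nitrate 0.89 g; xylose 9.98 g; potassium sulfate 1.70 g; potassium nitrate 0.75 g; agar 4.78 g; casamino acids 3.65 g

Working volume: 344 mL = 0.344 L.
sodium citrate dihydrate: 2.15 g/L × 0.344 L = 0.74 g
ammonium nitrate: 0.259 g per 100 mL × 344 mL ÷ 100 = 0.89 g
xylose: 29 g/L × 0.344 L = 9.98 g
potassium sulfate: 0.495 g per 100 mL × 344 mL ÷ 100 = 1.70 g
potassium nitrate: 0.218% w/v = 2.18 g/L → 2.18 × 0.344 L = 0.75 g
agar: 1.39 g per 100 mL × 344 mL ÷ 100 = 4.78 g
casamino acids: 10.6 g/L × 0.344 L = 3.65 g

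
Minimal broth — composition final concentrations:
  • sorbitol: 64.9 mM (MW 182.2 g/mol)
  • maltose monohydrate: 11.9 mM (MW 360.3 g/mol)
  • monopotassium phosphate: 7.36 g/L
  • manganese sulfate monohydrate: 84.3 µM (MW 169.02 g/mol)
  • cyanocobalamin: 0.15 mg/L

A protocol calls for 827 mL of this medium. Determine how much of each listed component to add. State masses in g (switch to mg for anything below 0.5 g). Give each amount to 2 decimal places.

Scale factor relative to 1 L: 0.827.
sorbitol: 64.9 mmol/L × 182.2 g/mol × 0.827 L ÷ 1000 = 9.78 g
maltose monohydrate: 11.9 mmol/L × 360.3 g/mol × 0.827 L ÷ 1000 = 3.55 g
monopotassium phosphate: 7.36 g/L × 0.827 L = 6.09 g
manganese sulfate monohydrate: 84.3 µmol/L × 169.02 g/mol × 0.827 L ÷ 1000 = 11.78 mg
cyanocobalamin: 0.15 mg/L × 0.827 L = 0.12 mg

sorbitol 9.78 g; maltose monohydrate 3.55 g; monopotassium phosphate 6.09 g; manganese sulfate monohydrate 11.78 mg; cyanocobalamin 0.12 mg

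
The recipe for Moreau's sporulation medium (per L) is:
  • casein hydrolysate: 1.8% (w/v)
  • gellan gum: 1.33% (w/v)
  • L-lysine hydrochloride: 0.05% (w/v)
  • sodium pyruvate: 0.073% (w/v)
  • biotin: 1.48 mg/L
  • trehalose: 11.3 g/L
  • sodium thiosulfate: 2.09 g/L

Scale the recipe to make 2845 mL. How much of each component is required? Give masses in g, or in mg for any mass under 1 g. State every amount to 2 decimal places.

casein hydrolysate 51.21 g; gellan gum 37.84 g; L-lysine hydrochloride 1.42 g; sodium pyruvate 2.08 g; biotin 4.21 mg; trehalose 32.15 g; sodium thiosulfate 5.95 g

Scale factor relative to 1 L: 2.845.
casein hydrolysate: 1.8% w/v = 18 g/L → 18 × 2.845 L = 51.21 g
gellan gum: 1.33% w/v = 13.3 g/L → 13.3 × 2.845 L = 37.84 g
L-lysine hydrochloride: 0.05 g per 100 mL × 2845 mL ÷ 100 = 1.42 g
sodium pyruvate: 0.073 g per 100 mL × 2845 mL ÷ 100 = 2.08 g
biotin: 1.48 mg/L × 2.845 L = 4.21 mg
trehalose: 11.3 g/L × 2.845 L = 32.15 g
sodium thiosulfate: 2.09 g/L × 2.845 L = 5.95 g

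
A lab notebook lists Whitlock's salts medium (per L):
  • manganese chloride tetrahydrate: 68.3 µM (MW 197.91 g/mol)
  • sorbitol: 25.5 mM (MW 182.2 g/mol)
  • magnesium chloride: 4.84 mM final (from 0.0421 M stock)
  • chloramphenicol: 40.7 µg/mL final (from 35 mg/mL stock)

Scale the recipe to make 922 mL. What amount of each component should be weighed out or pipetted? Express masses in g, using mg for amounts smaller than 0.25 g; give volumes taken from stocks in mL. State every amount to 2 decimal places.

Working volume: 922 mL = 0.922 L.
manganese chloride tetrahydrate: 68.3 µmol/L × 197.91 g/mol × 0.922 L ÷ 1000 = 12.46 mg
sorbitol: 25.5 mmol/L × 182.2 g/mol × 0.922 L ÷ 1000 = 4.28 g
magnesium chloride: dilute stock: 4.84 mM × 922 mL ÷ 42.1 mM = 106.00 mL
chloramphenicol: V = C2·V2/C1 = 40.7 µg/mL × 922 mL ÷ 35000 µg/mL = 1.07 mL

manganese chloride tetrahydrate 12.46 mg; sorbitol 4.28 g; magnesium chloride 106.00 mL; chloramphenicol 1.07 mL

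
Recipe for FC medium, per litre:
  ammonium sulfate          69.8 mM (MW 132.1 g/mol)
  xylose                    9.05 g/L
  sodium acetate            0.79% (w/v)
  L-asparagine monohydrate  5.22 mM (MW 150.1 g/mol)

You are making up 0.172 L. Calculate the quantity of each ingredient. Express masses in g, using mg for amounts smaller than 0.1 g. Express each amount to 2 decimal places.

Scale factor relative to 1 L: 0.172.
ammonium sulfate: 69.8 mmol/L × 132.1 g/mol × 0.172 L ÷ 1000 = 1.59 g
xylose: 9.05 g/L × 0.172 L = 1.56 g
sodium acetate: 0.79% w/v = 7.9 g/L → 7.9 × 0.172 L = 1.36 g
L-asparagine monohydrate: 5.22 mmol/L × 150.1 g/mol × 0.172 L ÷ 1000 = 0.13 g

ammonium sulfate 1.59 g; xylose 1.56 g; sodium acetate 1.36 g; L-asparagine monohydrate 0.13 g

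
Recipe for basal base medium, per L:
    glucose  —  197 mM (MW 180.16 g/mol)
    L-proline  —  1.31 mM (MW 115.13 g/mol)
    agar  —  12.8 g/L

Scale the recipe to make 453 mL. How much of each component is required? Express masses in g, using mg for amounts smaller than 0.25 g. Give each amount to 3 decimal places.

Target volume = 453 mL = 0.453 L.
glucose: 197 mmol/L × 180.16 g/mol × 0.453 L ÷ 1000 = 16.078 g
L-proline: 1.31 mmol/L × 115.13 mg/mmol × 0.453 L = 68.322 mg
agar: 12.8 g/L × 0.453 L = 5.798 g

glucose 16.078 g; L-proline 68.322 mg; agar 5.798 g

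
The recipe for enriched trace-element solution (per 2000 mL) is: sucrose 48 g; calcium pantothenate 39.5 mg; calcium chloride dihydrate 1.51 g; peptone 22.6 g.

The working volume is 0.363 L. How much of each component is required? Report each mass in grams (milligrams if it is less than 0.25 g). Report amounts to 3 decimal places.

Ratio of target to recipe volume: 363 / 2000 = 0.1815.
sucrose: 48 g × (363 mL / 2000 mL) = 8.712 g
calcium pantothenate: 39.5 mg × (363 mL / 2000 mL) = 7.169 mg
calcium chloride dihydrate: 1.51 g × (363 mL / 2000 mL) = 0.274 g
peptone: 22.6 g × (363 mL / 2000 mL) = 4.102 g

sucrose 8.712 g; calcium pantothenate 7.169 mg; calcium chloride dihydrate 0.274 g; peptone 4.102 g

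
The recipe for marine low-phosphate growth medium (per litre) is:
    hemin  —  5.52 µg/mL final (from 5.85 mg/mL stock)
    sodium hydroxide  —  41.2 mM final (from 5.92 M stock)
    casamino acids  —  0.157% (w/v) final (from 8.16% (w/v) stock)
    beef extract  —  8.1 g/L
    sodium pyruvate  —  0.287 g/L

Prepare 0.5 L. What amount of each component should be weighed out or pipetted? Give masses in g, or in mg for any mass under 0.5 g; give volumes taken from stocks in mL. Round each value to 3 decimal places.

Working volume: 0.5 L.
hemin: C1V1 = C2V2 → 5.52 µg/mL × 500 mL ÷ 5850 µg/mL = 0.472 mL
sodium hydroxide: V = C2·V2/C1 = 41.2 mM × 500 mL ÷ 5920 mM = 3.480 mL
casamino acids: V = C2·V2/C1 = 0.157% ÷ 8.16% × 500 mL = 9.620 mL
beef extract: 8.1 g/L × 0.5 L = 4.050 g
sodium pyruvate: 0.287 g/L × 0.5 L = 0.1435 g = 143.500 mg

hemin 0.472 mL; sodium hydroxide 3.480 mL; casamino acids 9.620 mL; beef extract 4.050 g; sodium pyruvate 143.500 mg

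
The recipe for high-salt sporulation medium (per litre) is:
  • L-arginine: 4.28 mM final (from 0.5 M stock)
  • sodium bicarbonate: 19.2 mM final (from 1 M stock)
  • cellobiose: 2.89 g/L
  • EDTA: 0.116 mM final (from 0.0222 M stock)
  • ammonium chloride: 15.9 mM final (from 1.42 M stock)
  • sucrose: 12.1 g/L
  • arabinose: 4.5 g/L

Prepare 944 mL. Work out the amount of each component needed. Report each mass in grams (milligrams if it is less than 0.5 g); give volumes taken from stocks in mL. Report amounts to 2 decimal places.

L-arginine 8.08 mL; sodium bicarbonate 18.12 mL; cellobiose 2.73 g; EDTA 4.93 mL; ammonium chloride 10.57 mL; sucrose 11.42 g; arabinose 4.25 g

Scale factor relative to 1 L: 0.944.
L-arginine: V = C2·V2/C1 = 4.28 mM × 944 mL ÷ 500 mM = 8.08 mL
sodium bicarbonate: dilute stock: 19.2 mM × 944 mL ÷ 1000 mM = 18.12 mL
cellobiose: 2.89 g/L × 0.944 L = 2.73 g
EDTA: dilute stock: 0.116 mM × 944 mL ÷ 22.2 mM = 4.93 mL
ammonium chloride: V = C2·V2/C1 = 15.9 mM × 944 mL ÷ 1420 mM = 10.57 mL
sucrose: 12.1 g/L × 0.944 L = 11.42 g
arabinose: 4.5 g/L × 0.944 L = 4.25 g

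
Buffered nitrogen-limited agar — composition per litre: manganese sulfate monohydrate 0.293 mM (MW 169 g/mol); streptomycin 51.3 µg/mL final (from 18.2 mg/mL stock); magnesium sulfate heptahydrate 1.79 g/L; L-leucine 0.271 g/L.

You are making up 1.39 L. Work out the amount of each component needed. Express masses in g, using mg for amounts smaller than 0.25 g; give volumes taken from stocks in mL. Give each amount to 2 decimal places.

manganese sulfate monohydrate 68.83 mg; streptomycin 3.92 mL; magnesium sulfate heptahydrate 2.49 g; L-leucine 0.38 g

Working volume: 1.39 L.
manganese sulfate monohydrate: 0.293 mmol/L × 169 mg/mmol × 1.39 L = 68.83 mg
streptomycin: dilute stock: 51.3 µg/mL × 1390 mL ÷ 18200 µg/mL = 3.92 mL
magnesium sulfate heptahydrate: 1.79 g/L × 1.39 L = 2.49 g
L-leucine: 0.271 g/L × 1.39 L = 0.38 g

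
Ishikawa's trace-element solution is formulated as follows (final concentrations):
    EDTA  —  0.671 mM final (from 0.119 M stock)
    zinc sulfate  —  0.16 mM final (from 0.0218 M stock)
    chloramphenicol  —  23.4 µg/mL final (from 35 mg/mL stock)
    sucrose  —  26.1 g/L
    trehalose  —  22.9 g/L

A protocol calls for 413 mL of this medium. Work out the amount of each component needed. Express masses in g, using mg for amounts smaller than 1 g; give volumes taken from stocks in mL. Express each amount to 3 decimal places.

Target volume = 413 mL = 0.413 L.
EDTA: dilute stock: 0.671 mM × 413 mL ÷ 119 mM = 2.329 mL
zinc sulfate: C1V1 = C2V2 → 0.16 mM × 413 mL ÷ 21.8 mM = 3.031 mL
chloramphenicol: V = C2·V2/C1 = 23.4 µg/mL × 413 mL ÷ 35000 µg/mL = 0.276 mL
sucrose: 26.1 g/L × 0.413 L = 10.779 g
trehalose: 22.9 g/L × 0.413 L = 9.458 g

EDTA 2.329 mL; zinc sulfate 3.031 mL; chloramphenicol 0.276 mL; sucrose 10.779 g; trehalose 9.458 g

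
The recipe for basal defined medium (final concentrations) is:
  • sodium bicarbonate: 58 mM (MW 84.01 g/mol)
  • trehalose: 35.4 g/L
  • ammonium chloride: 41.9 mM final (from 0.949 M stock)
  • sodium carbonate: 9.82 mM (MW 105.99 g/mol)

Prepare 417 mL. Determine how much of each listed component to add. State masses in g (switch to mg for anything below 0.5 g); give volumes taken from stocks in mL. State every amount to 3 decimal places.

sodium bicarbonate 2.032 g; trehalose 14.762 g; ammonium chloride 18.411 mL; sodium carbonate 434.023 mg

Working volume: 417 mL = 0.417 L.
sodium bicarbonate: 58 mmol/L × 84.01 g/mol × 0.417 L ÷ 1000 = 2.032 g
trehalose: 35.4 g/L × 0.417 L = 14.762 g
ammonium chloride: V = C2·V2/C1 = 41.9 mM × 417 mL ÷ 949 mM = 18.411 mL
sodium carbonate: 9.82 mmol/L × 105.99 mg/mmol × 0.417 L = 434.023 mg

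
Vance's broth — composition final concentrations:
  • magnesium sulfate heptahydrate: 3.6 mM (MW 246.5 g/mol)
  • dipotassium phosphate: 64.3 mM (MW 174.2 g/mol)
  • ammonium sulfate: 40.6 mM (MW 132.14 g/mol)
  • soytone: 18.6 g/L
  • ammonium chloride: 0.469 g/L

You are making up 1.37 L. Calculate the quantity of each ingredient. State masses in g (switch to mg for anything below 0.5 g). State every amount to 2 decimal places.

Working volume: 1.37 L.
magnesium sulfate heptahydrate: 3.6 mmol/L × 246.5 g/mol × 1.37 L ÷ 1000 = 1.22 g
dipotassium phosphate: 64.3 mmol/L × 174.2 g/mol × 1.37 L ÷ 1000 = 15.35 g
ammonium sulfate: 40.6 mmol/L × 132.14 g/mol × 1.37 L ÷ 1000 = 7.35 g
soytone: 18.6 g/L × 1.37 L = 25.48 g
ammonium chloride: 0.469 g/L × 1.37 L = 0.64 g

magnesium sulfate heptahydrate 1.22 g; dipotassium phosphate 15.35 g; ammonium sulfate 7.35 g; soytone 25.48 g; ammonium chloride 0.64 g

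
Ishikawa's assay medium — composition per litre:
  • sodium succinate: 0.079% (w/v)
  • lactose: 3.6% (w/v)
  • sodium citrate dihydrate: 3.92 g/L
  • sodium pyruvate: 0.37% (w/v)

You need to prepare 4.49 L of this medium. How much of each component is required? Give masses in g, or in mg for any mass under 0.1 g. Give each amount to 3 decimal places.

Working volume: 4.49 L.
sodium succinate: 0.079 g per 100 mL × 4490 mL ÷ 100 = 3.547 g
lactose: 3.6 g per 100 mL × 4490 mL ÷ 100 = 161.640 g
sodium citrate dihydrate: 3.92 g/L × 4.49 L = 17.601 g
sodium pyruvate: 0.37% w/v = 3.7 g/L → 3.7 × 4.49 L = 16.613 g

sodium succinate 3.547 g; lactose 161.640 g; sodium citrate dihydrate 17.601 g; sodium pyruvate 16.613 g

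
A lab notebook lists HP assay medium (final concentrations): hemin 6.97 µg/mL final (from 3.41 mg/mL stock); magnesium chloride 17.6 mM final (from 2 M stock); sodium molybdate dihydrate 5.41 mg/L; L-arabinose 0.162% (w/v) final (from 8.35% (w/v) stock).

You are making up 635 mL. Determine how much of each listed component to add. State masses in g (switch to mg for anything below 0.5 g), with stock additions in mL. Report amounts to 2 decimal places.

Working volume: 635 mL = 0.635 L.
hemin: V = C2·V2/C1 = 6.97 µg/mL × 635 mL ÷ 3410 µg/mL = 1.30 mL
magnesium chloride: C1V1 = C2V2 → 17.6 mM × 635 mL ÷ 2000 mM = 5.59 mL
sodium molybdate dihydrate: 5.41 mg/L × 0.635 L = 3.44 mg
L-arabinose: C1V1 = C2V2 → 0.162% ÷ 8.35% × 635 mL = 12.32 mL

hemin 1.30 mL; magnesium chloride 5.59 mL; sodium molybdate dihydrate 3.44 mg; L-arabinose 12.32 mL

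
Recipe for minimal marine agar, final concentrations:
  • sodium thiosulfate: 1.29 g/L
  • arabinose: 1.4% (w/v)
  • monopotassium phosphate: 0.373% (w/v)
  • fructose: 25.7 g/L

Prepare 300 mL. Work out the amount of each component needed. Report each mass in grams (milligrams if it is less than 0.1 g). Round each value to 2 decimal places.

sodium thiosulfate 0.39 g; arabinose 4.20 g; monopotassium phosphate 1.12 g; fructose 7.71 g

Target volume = 300 mL = 0.3 L.
sodium thiosulfate: 1.29 g/L × 0.3 L = 0.39 g
arabinose: 1.4 g per 100 mL × 300 mL ÷ 100 = 4.20 g
monopotassium phosphate: 0.373% w/v = 3.73 g/L → 3.73 × 0.3 L = 1.12 g
fructose: 25.7 g/L × 0.3 L = 7.71 g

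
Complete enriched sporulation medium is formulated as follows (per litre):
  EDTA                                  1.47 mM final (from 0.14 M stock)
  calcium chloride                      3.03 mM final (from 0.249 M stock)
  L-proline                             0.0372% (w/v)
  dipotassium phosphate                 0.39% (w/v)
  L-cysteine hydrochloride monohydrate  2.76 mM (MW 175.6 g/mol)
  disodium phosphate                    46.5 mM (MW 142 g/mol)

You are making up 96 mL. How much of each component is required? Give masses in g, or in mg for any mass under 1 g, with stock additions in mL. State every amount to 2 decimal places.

EDTA 1.01 mL; calcium chloride 1.17 mL; L-proline 35.71 mg; dipotassium phosphate 374.40 mg; L-cysteine hydrochloride monohydrate 46.53 mg; disodium phosphate 633.89 mg

Target volume = 96 mL = 0.096 L.
EDTA: dilute stock: 1.47 mM × 96 mL ÷ 140 mM = 1.01 mL
calcium chloride: C1V1 = C2V2 → 3.03 mM × 96 mL ÷ 249 mM = 1.17 mL
L-proline: 0.0372 g per 100 mL × 96 mL ÷ 100 = 0.035712 g = 35.71 mg
dipotassium phosphate: 0.39 g per 100 mL × 96 mL ÷ 100 = 0.3744 g = 374.40 mg
L-cysteine hydrochloride monohydrate: 2.76 mmol/L × 175.6 mg/mmol × 0.096 L = 46.53 mg
disodium phosphate: 46.5 mmol/L × 142 mg/mmol × 0.096 L = 633.89 mg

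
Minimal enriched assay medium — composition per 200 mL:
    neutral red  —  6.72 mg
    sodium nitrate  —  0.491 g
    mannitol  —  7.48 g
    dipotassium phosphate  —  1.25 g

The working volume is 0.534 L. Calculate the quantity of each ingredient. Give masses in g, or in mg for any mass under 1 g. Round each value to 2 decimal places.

neutral red 17.94 mg; sodium nitrate 1.31 g; mannitol 19.97 g; dipotassium phosphate 3.34 g

Ratio of target to recipe volume: 534 / 200 = 2.67.
neutral red: 6.72 mg × (534 mL / 200 mL) = 17.94 mg
sodium nitrate: 0.491 g × (534 mL / 200 mL) = 1.31 g
mannitol: 7.48 g × (534 mL / 200 mL) = 19.97 g
dipotassium phosphate: 1.25 g × (534 mL / 200 mL) = 3.34 g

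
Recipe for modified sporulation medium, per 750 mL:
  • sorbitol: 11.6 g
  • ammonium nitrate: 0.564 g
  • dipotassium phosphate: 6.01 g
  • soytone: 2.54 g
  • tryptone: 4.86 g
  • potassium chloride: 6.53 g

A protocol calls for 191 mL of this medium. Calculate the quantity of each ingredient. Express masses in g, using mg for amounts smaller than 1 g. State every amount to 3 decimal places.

Ratio of target to recipe volume: 191 / 750 = 0.254667.
sorbitol: 11.6 g × (191 mL / 750 mL) = 2.954 g
ammonium nitrate: 0.564 g × (191 mL / 750 mL) = 0.143632 g = 143.632 mg
dipotassium phosphate: 6.01 g × (191 mL / 750 mL) = 1.531 g
soytone: 2.54 g × (191 mL / 750 mL) = 0.646853 g = 646.853 mg
tryptone: 4.86 g × (191 mL / 750 mL) = 1.238 g
potassium chloride: 6.53 g × (191 mL / 750 mL) = 1.663 g

sorbitol 2.954 g; ammonium nitrate 143.632 mg; dipotassium phosphate 1.531 g; soytone 646.853 mg; tryptone 1.238 g; potassium chloride 1.663 g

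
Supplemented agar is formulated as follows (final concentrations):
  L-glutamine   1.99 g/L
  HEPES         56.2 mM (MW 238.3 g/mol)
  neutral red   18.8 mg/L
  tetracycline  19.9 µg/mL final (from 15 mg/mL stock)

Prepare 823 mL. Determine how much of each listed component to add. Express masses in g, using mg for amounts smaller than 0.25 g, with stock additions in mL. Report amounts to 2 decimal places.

Target volume = 823 mL = 0.823 L.
L-glutamine: 1.99 g/L × 0.823 L = 1.64 g
HEPES: 56.2 mmol/L × 238.3 g/mol × 0.823 L ÷ 1000 = 11.02 g
neutral red: 18.8 mg/L × 0.823 L = 15.47 mg
tetracycline: V = C2·V2/C1 = 19.9 µg/mL × 823 mL ÷ 15000 µg/mL = 1.09 mL

L-glutamine 1.64 g; HEPES 11.02 g; neutral red 15.47 mg; tetracycline 1.09 mL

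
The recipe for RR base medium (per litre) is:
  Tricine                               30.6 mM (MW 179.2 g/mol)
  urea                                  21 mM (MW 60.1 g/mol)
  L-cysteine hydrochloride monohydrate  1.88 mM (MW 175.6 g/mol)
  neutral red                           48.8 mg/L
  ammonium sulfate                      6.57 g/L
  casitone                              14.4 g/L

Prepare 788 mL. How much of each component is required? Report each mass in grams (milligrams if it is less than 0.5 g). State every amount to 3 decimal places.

Target volume = 788 mL = 0.788 L.
Tricine: 30.6 mmol/L × 179.2 g/mol × 0.788 L ÷ 1000 = 4.321 g
urea: 21 mmol/L × 60.1 g/mol × 0.788 L ÷ 1000 = 0.995 g
L-cysteine hydrochloride monohydrate: 1.88 mmol/L × 175.6 mg/mmol × 0.788 L = 260.141 mg
neutral red: 48.8 mg/L × 0.788 L = 38.454 mg
ammonium sulfate: 6.57 g/L × 0.788 L = 5.177 g
casitone: 14.4 g/L × 0.788 L = 11.347 g

Tricine 4.321 g; urea 0.995 g; L-cysteine hydrochloride monohydrate 260.141 mg; neutral red 38.454 mg; ammonium sulfate 5.177 g; casitone 11.347 g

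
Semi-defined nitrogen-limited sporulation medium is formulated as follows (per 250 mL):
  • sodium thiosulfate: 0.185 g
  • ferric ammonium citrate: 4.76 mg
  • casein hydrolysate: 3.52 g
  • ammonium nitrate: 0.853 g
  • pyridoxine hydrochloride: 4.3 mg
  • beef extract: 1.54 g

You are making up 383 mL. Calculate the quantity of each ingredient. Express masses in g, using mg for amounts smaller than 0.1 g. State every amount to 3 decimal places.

Ratio of target to recipe volume: 383 / 250 = 1.532.
sodium thiosulfate: 0.185 g × (383 mL / 250 mL) = 0.283 g
ferric ammonium citrate: 4.76 mg × (383 mL / 250 mL) = 7.292 mg
casein hydrolysate: 3.52 g × (383 mL / 250 mL) = 5.393 g
ammonium nitrate: 0.853 g × (383 mL / 250 mL) = 1.307 g
pyridoxine hydrochloride: 4.3 mg × (383 mL / 250 mL) = 6.588 mg
beef extract: 1.54 g × (383 mL / 250 mL) = 2.359 g

sodium thiosulfate 0.283 g; ferric ammonium citrate 7.292 mg; casein hydrolysate 5.393 g; ammonium nitrate 1.307 g; pyridoxine hydrochloride 6.588 mg; beef extract 2.359 g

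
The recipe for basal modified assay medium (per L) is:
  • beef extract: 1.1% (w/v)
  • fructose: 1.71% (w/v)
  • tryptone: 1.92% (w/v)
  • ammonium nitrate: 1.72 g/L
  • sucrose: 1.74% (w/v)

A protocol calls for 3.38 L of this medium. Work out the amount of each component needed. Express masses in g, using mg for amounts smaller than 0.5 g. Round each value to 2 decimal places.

beef extract 37.18 g; fructose 57.80 g; tryptone 64.90 g; ammonium nitrate 5.81 g; sucrose 58.81 g

Working volume: 3.38 L.
beef extract: 1.1% w/v = 11 g/L → 11 × 3.38 L = 37.18 g
fructose: 1.71% w/v = 17.1 g/L → 17.1 × 3.38 L = 57.80 g
tryptone: 1.92 g per 100 mL × 3380 mL ÷ 100 = 64.90 g
ammonium nitrate: 1.72 g/L × 3.38 L = 5.81 g
sucrose: 1.74% w/v = 17.4 g/L → 17.4 × 3.38 L = 58.81 g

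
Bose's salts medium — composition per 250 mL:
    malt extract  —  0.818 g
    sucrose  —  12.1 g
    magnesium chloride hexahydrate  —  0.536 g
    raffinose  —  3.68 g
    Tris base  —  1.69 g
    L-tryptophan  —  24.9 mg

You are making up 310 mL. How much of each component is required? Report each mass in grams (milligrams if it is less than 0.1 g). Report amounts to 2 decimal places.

malt extract 1.01 g; sucrose 15.00 g; magnesium chloride hexahydrate 0.66 g; raffinose 4.56 g; Tris base 2.10 g; L-tryptophan 30.88 mg

Scale factor = 310 mL / 250 mL = 1.24.
malt extract: 0.818 g × (310 mL / 250 mL) = 1.01 g
sucrose: 12.1 g × (310 mL / 250 mL) = 15.00 g
magnesium chloride hexahydrate: 0.536 g × (310 mL / 250 mL) = 0.66 g
raffinose: 3.68 g × (310 mL / 250 mL) = 4.56 g
Tris base: 1.69 g × (310 mL / 250 mL) = 2.10 g
L-tryptophan: 24.9 mg × (310 mL / 250 mL) = 30.88 mg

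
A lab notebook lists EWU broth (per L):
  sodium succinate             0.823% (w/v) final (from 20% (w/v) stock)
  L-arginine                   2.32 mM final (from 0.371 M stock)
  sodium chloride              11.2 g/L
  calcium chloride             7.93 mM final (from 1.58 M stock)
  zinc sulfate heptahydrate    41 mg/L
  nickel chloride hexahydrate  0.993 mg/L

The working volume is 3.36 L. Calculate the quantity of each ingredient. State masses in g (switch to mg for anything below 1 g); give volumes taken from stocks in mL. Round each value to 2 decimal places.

Scale factor relative to 1 L: 3.36.
sodium succinate: dilute stock: 0.823% ÷ 20% × 3360 mL = 138.26 mL
L-arginine: V = C2·V2/C1 = 2.32 mM × 3360 mL ÷ 371 mM = 21.01 mL
sodium chloride: 11.2 g/L × 3.36 L = 37.63 g
calcium chloride: V = C2·V2/C1 = 7.93 mM × 3360 mL ÷ 1580 mM = 16.86 mL
zinc sulfate heptahydrate: 41 mg/L × 3.36 L = 137.76 mg
nickel chloride hexahydrate: 0.993 mg/L × 3.36 L = 3.34 mg

sodium succinate 138.26 mL; L-arginine 21.01 mL; sodium chloride 37.63 g; calcium chloride 16.86 mL; zinc sulfate heptahydrate 137.76 mg; nickel chloride hexahydrate 3.34 mg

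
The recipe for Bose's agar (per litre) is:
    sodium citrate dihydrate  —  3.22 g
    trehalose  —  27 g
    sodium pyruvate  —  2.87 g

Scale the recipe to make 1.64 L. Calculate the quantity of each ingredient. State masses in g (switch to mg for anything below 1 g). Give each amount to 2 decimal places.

Ratio of target to recipe volume: 1640 / 1000 = 1.64.
sodium citrate dihydrate: 3.22 g × (1640 mL / 1000 mL) = 5.28 g
trehalose: 27 g × (1640 mL / 1000 mL) = 44.28 g
sodium pyruvate: 2.87 g × (1640 mL / 1000 mL) = 4.71 g

sodium citrate dihydrate 5.28 g; trehalose 44.28 g; sodium pyruvate 4.71 g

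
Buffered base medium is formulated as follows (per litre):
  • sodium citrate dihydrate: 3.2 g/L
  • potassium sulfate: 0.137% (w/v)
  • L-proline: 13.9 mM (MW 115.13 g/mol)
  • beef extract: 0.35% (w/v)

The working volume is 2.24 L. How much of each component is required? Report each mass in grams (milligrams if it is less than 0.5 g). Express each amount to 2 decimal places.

sodium citrate dihydrate 7.17 g; potassium sulfate 3.07 g; L-proline 3.58 g; beef extract 7.84 g

Working volume: 2.24 L.
sodium citrate dihydrate: 3.2 g/L × 2.24 L = 7.17 g
potassium sulfate: 0.137% w/v = 1.37 g/L → 1.37 × 2.24 L = 3.07 g
L-proline: 13.9 mmol/L × 115.13 g/mol × 2.24 L ÷ 1000 = 3.58 g
beef extract: 0.35 g per 100 mL × 2240 mL ÷ 100 = 7.84 g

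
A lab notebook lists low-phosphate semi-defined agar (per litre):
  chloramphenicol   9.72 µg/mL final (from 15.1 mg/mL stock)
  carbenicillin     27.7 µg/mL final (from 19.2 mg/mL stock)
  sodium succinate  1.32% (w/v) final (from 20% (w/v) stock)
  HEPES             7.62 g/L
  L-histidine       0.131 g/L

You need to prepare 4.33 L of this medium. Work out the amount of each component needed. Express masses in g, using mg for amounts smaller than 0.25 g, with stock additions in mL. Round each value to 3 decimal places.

Working volume: 4.33 L.
chloramphenicol: V = C2·V2/C1 = 9.72 µg/mL × 4330 mL ÷ 15100 µg/mL = 2.787 mL
carbenicillin: V = C2·V2/C1 = 27.7 µg/mL × 4330 mL ÷ 19200 µg/mL = 6.247 mL
sodium succinate: C1V1 = C2V2 → 1.32% ÷ 20% × 4330 mL = 285.780 mL
HEPES: 7.62 g/L × 4.33 L = 32.995 g
L-histidine: 0.131 g/L × 4.33 L = 0.567 g

chloramphenicol 2.787 mL; carbenicillin 6.247 mL; sodium succinate 285.780 mL; HEPES 32.995 g; L-histidine 0.567 g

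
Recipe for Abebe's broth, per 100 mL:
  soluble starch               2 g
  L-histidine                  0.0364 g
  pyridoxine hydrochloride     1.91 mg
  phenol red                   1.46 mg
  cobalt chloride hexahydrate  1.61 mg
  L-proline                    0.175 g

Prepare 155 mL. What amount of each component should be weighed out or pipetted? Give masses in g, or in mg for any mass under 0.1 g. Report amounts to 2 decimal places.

Ratio of target to recipe volume: 155 / 100 = 1.55.
soluble starch: 2 g × (155 mL / 100 mL) = 3.10 g
L-histidine: 0.0364 g × (155 mL / 100 mL) = 0.05642 g = 56.42 mg
pyridoxine hydrochloride: 1.91 mg × (155 mL / 100 mL) = 2.96 mg
phenol red: 1.46 mg × (155 mL / 100 mL) = 2.26 mg
cobalt chloride hexahydrate: 1.61 mg × (155 mL / 100 mL) = 2.50 mg
L-proline: 0.175 g × (155 mL / 100 mL) = 0.27 g

soluble starch 3.10 g; L-histidine 56.42 mg; pyridoxine hydrochloride 2.96 mg; phenol red 2.26 mg; cobalt chloride hexahydrate 2.50 mg; L-proline 0.27 g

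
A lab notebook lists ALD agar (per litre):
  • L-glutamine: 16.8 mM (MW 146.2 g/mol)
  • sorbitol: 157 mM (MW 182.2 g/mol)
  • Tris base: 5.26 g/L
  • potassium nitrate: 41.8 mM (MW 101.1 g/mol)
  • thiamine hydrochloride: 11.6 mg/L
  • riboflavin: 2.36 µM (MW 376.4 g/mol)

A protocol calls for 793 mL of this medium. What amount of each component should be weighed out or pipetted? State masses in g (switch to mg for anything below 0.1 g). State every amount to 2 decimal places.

Target volume = 793 mL = 0.793 L.
L-glutamine: 16.8 mmol/L × 146.2 g/mol × 0.793 L ÷ 1000 = 1.95 g
sorbitol: 157 mmol/L × 182.2 g/mol × 0.793 L ÷ 1000 = 22.68 g
Tris base: 5.26 g/L × 0.793 L = 4.17 g
potassium nitrate: 41.8 mmol/L × 101.1 g/mol × 0.793 L ÷ 1000 = 3.35 g
thiamine hydrochloride: 11.6 mg/L × 0.793 L = 9.20 mg
riboflavin: 2.36 µmol/L × 376.4 g/mol × 0.793 L ÷ 1000 = 0.70 mg

L-glutamine 1.95 g; sorbitol 22.68 g; Tris base 4.17 g; potassium nitrate 3.35 g; thiamine hydrochloride 9.20 mg; riboflavin 0.70 mg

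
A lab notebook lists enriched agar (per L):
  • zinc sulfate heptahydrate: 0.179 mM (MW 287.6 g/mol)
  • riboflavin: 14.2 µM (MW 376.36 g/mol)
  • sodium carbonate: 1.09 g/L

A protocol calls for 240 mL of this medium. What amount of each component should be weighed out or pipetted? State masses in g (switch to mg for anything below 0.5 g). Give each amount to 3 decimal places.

zinc sulfate heptahydrate 12.355 mg; riboflavin 1.283 mg; sodium carbonate 261.600 mg

Target volume = 240 mL = 0.24 L.
zinc sulfate heptahydrate: 0.179 mmol/L × 287.6 mg/mmol × 0.24 L = 12.355 mg
riboflavin: 14.2 µmol/L × 376.36 g/mol × 0.24 L ÷ 1000 = 1.283 mg
sodium carbonate: 1.09 g/L × 0.24 L = 0.2616 g = 261.600 mg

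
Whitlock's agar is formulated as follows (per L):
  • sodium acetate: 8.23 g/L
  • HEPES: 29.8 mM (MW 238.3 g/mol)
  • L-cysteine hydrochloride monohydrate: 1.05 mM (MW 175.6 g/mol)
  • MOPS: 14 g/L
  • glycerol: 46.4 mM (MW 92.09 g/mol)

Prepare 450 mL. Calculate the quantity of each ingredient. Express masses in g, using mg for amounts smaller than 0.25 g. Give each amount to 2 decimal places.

Target volume = 450 mL = 0.45 L.
sodium acetate: 8.23 g/L × 0.45 L = 3.70 g
HEPES: 29.8 mmol/L × 238.3 g/mol × 0.45 L ÷ 1000 = 3.20 g
L-cysteine hydrochloride monohydrate: 1.05 mmol/L × 175.6 mg/mmol × 0.45 L = 82.97 mg
MOPS: 14 g/L × 0.45 L = 6.30 g
glycerol: 46.4 mmol/L × 92.09 g/mol × 0.45 L ÷ 1000 = 1.92 g

sodium acetate 3.70 g; HEPES 3.20 g; L-cysteine hydrochloride monohydrate 82.97 mg; MOPS 6.30 g; glycerol 1.92 g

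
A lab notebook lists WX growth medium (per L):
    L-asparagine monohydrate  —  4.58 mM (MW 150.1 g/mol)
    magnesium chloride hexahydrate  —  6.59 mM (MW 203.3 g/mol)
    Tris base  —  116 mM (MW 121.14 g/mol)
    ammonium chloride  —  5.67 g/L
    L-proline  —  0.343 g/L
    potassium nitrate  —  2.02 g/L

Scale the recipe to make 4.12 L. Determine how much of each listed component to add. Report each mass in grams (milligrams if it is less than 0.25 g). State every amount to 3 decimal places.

Working volume: 4.12 L.
L-asparagine monohydrate: 4.58 mmol/L × 150.1 g/mol × 4.12 L ÷ 1000 = 2.832 g
magnesium chloride hexahydrate: 6.59 mmol/L × 203.3 g/mol × 4.12 L ÷ 1000 = 5.520 g
Tris base: 116 mmol/L × 121.14 g/mol × 4.12 L ÷ 1000 = 57.895 g
ammonium chloride: 5.67 g/L × 4.12 L = 23.360 g
L-proline: 0.343 g/L × 4.12 L = 1.413 g
potassium nitrate: 2.02 g/L × 4.12 L = 8.322 g

L-asparagine monohydrate 2.832 g; magnesium chloride hexahydrate 5.520 g; Tris base 57.895 g; ammonium chloride 23.360 g; L-proline 1.413 g; potassium nitrate 8.322 g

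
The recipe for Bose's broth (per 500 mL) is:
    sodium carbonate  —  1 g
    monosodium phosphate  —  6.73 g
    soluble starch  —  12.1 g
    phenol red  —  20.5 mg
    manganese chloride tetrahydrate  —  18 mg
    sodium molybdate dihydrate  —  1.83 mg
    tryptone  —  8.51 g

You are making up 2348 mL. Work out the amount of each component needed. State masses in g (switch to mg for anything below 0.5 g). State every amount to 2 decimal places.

sodium carbonate 4.70 g; monosodium phosphate 31.60 g; soluble starch 56.82 g; phenol red 96.27 mg; manganese chloride tetrahydrate 84.53 mg; sodium molybdate dihydrate 8.59 mg; tryptone 39.96 g

Scale factor = 2348 mL / 500 mL = 4.696.
sodium carbonate: 1 g × (2348 mL / 500 mL) = 4.70 g
monosodium phosphate: 6.73 g × (2348 mL / 500 mL) = 31.60 g
soluble starch: 12.1 g × (2348 mL / 500 mL) = 56.82 g
phenol red: 20.5 mg × (2348 mL / 500 mL) = 96.27 mg
manganese chloride tetrahydrate: 18 mg × (2348 mL / 500 mL) = 84.53 mg
sodium molybdate dihydrate: 1.83 mg × (2348 mL / 500 mL) = 8.59 mg
tryptone: 8.51 g × (2348 mL / 500 mL) = 39.96 g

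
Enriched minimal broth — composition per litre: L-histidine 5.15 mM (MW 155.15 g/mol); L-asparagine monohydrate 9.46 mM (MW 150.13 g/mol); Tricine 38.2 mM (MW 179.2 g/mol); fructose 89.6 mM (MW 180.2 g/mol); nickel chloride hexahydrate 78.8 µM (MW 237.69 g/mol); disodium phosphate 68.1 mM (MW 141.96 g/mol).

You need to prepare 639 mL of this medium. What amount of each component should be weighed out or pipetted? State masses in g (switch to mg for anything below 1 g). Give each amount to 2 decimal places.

L-histidine 510.58 mg; L-asparagine monohydrate 907.53 mg; Tricine 4.37 g; fructose 10.32 g; nickel chloride hexahydrate 11.97 mg; disodium phosphate 6.18 g

Scale factor relative to 1 L: 0.639.
L-histidine: 5.15 mmol/L × 155.15 mg/mmol × 0.639 L = 510.58 mg
L-asparagine monohydrate: 9.46 mmol/L × 150.13 mg/mmol × 0.639 L = 907.53 mg
Tricine: 38.2 mmol/L × 179.2 g/mol × 0.639 L ÷ 1000 = 4.37 g
fructose: 89.6 mmol/L × 180.2 g/mol × 0.639 L ÷ 1000 = 10.32 g
nickel chloride hexahydrate: 78.8 µmol/L × 237.69 g/mol × 0.639 L ÷ 1000 = 11.97 mg
disodium phosphate: 68.1 mmol/L × 141.96 g/mol × 0.639 L ÷ 1000 = 6.18 g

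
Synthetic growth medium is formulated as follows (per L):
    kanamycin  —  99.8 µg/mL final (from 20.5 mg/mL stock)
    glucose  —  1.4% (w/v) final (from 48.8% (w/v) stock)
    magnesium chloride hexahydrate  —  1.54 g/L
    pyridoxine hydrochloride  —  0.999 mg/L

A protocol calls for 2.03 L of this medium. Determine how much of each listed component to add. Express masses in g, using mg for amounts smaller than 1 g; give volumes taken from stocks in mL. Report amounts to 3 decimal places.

kanamycin 9.883 mL; glucose 58.238 mL; magnesium chloride hexahydrate 3.126 g; pyridoxine hydrochloride 2.028 mg

Scale factor relative to 1 L: 2.03.
kanamycin: dilute stock: 99.8 µg/mL × 2030 mL ÷ 20500 µg/mL = 9.883 mL
glucose: dilute stock: 1.4% ÷ 48.8% × 2030 mL = 58.238 mL
magnesium chloride hexahydrate: 1.54 g/L × 2.03 L = 3.126 g
pyridoxine hydrochloride: 0.999 mg/L × 2.03 L = 2.028 mg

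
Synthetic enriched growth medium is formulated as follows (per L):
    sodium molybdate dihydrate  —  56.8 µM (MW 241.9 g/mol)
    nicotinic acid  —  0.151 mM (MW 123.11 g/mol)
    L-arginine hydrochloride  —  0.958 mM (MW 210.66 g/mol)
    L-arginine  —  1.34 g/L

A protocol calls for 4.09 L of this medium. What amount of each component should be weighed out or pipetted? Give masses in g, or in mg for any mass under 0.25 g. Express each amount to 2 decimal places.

sodium molybdate dihydrate 56.20 mg; nicotinic acid 76.03 mg; L-arginine hydrochloride 0.83 g; L-arginine 5.48 g

Scale factor relative to 1 L: 4.09.
sodium molybdate dihydrate: 56.8 µmol/L × 241.9 g/mol × 4.09 L ÷ 1000 = 56.20 mg
nicotinic acid: 0.151 mmol/L × 123.11 mg/mmol × 4.09 L = 76.03 mg
L-arginine hydrochloride: 0.958 mmol/L × 210.66 g/mol × 4.09 L ÷ 1000 = 0.83 g
L-arginine: 1.34 g/L × 4.09 L = 5.48 g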